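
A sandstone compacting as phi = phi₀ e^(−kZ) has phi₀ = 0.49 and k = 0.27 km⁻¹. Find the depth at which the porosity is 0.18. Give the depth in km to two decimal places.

3.71 km

Invert Athy's law: Z = ln(phi₀/phi) / k
Z = ln(0.49/0.18) / 0.27 = ln(2.722) / 0.27 = 1.0014 / 0.27 = 3.709 km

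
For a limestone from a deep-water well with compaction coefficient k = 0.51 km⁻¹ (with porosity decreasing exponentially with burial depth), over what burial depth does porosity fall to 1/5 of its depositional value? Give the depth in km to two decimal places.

3.16 km

φ/φ₀ = 1/5 ⇒ exp(−k·z) = 1/5 ⇒ z = ln(5) / k
z = 1.6094 / 0.51 = 3.156 km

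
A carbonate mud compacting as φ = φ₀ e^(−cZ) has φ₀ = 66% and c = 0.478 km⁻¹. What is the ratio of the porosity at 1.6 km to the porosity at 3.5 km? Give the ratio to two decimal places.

2.48

φ(Z₁)/φ(Z₂) = e^(−c·Z₁)/e^(−c·Z₂) = e^{c(Z₂−Z₁)}
= exp(0.478 × 1.9) = exp(0.9082) = 2.4799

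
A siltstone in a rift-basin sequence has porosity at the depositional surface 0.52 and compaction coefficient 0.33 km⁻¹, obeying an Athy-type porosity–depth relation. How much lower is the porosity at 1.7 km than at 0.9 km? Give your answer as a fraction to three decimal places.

phi(0.9) = 0.52·e^(−0.33×0.9) = 0.3864
phi(1.7) = 0.52·e^(−0.33×1.7) = 0.2967
Δphi = 0.3864 − 0.2967 = 0.0897

0.090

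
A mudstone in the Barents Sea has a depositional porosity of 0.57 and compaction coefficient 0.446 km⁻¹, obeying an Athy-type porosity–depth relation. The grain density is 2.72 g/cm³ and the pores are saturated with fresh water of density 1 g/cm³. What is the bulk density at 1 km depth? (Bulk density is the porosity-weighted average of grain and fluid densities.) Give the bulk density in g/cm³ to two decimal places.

2.09 g/cm³

Porosity at depth: n = 0.57·exp(−0.446×1) = 0.57×0.6402 = 0.3649
Bulk density: ρ_b = (1−n)ρ_g + n·ρ_f = 0.6351×2.72 + 0.3649×1
       = 1.727 + 0.365 = 2.092 g/cm³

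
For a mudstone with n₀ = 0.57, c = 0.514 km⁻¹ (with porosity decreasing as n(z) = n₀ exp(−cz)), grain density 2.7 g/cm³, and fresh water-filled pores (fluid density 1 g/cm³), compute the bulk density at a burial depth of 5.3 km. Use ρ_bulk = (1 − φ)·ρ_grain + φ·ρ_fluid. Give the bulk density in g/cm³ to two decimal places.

2.64 g/cm³

Porosity at depth: n = 0.57·exp(−0.514×5.3) = 0.57×0.0656 = 0.0374
Bulk density: ρ_b = (1−n)ρ_g + n·ρ_f = 0.9626×2.7 + 0.0374×1
       = 2.599 + 0.037 = 2.636 g/cm³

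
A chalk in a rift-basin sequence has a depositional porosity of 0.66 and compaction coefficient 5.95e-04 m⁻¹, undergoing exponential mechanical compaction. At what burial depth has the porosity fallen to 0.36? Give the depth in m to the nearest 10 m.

1020 m

Working in km (1 km = 1000 m; k in km⁻¹ = k in m⁻¹ × 1000):
Invert Athy's law: d = ln(φ₀/φ) / k
d = ln(0.66/0.36) / 0.595 = ln(1.833) / 0.595 = 0.6061 / 0.595 = 1.019 km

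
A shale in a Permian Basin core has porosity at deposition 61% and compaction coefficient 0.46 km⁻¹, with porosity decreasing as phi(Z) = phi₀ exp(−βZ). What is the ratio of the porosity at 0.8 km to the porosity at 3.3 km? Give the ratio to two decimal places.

3.16

phi(Z₁)/phi(Z₂) = e^(−β·Z₁)/e^(−β·Z₂) = e^{β(Z₂−Z₁)}
= exp(0.46 × 2.5) = exp(1.15) = 3.1582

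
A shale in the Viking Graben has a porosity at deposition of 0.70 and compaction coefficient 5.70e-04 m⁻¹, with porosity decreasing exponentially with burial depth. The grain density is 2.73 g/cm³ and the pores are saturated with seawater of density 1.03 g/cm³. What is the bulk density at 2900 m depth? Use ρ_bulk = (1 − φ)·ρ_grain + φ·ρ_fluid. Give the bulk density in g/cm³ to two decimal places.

Working in km (1 km = 1000 m; k in km⁻¹ = k in m⁻¹ × 1000):
Porosity at depth: φ = 0.7·exp(−0.57×2.9) = 0.7×0.1915 = 0.1340
Bulk density: ρ_b = (1−φ)ρ_g + φ·ρ_f = 0.8660×2.73 + 0.1340×1.03
       = 2.364 + 0.138 = 2.502 g/cm³

2.50 g/cm³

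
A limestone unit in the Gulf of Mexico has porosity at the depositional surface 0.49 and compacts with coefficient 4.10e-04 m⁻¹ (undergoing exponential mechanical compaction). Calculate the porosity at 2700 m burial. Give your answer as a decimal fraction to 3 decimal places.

0.162

Working in km (1 km = 1000 m; k in km⁻¹ = k in m⁻¹ × 1000):
n = n₀·exp(−k·Z) = 0.49 × exp(−0.41 × 2.7) = 0.49 × exp(−1.107)
  = 0.49 × 0.3305 = 0.1620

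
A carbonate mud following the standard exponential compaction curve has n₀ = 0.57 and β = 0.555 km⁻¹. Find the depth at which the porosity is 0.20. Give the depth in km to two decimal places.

1.89 km

Invert Athy's law: d = ln(n₀/n) / β
d = ln(0.57/0.2) / 0.555 = ln(2.85) / 0.555 = 1.0473 / 0.555 = 1.887 km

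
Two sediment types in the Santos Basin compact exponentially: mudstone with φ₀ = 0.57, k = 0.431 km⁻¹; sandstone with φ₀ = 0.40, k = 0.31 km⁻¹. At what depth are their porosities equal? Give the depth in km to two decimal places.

2.93 km

Set φ₀ₐ e^(−kₐd) = φ₀ᵦ e^(−kᵦd) ⇒ ln(φ₀ₐ/φ₀ᵦ) = (kₐ − kᵦ)·d
d = ln(0.57/0.4) / (0.431 − 0.31) = 0.3542 / 0.121 = 2.927 km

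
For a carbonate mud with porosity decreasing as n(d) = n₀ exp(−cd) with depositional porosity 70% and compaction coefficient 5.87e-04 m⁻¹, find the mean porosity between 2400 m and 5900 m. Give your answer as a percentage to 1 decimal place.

Working in km (1 km = 1000 m; c in km⁻¹ = c in m⁻¹ × 1000):
⟨n⟩ = (1/(d₂−d₁)) ∫ n₀ e^(−cd) dd = n₀·(e^(−c·d₁) − e^(−c·d₂)) / (c·(d₂−d₁))
e^(−0.587×2.4) = 0.2444; e^(−0.587×5.9) = 0.0313
⟨n⟩ = 0.7 × (0.2444 − 0.0313) / (0.587 × 3.5) = 0.7 × 0.1037 = 0.0726

7.3%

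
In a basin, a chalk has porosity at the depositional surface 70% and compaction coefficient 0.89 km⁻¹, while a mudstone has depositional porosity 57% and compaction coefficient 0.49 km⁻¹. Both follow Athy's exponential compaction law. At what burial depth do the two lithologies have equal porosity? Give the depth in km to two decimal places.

Set n₀ₐ e^(−βₐd) = n₀ᵦ e^(−βᵦd) ⇒ ln(n₀ₐ/n₀ᵦ) = (βₐ − βᵦ)·d
d = ln(0.7/0.57) / (0.89 − 0.49) = 0.2054 / 0.4 = 0.514 km

0.51 km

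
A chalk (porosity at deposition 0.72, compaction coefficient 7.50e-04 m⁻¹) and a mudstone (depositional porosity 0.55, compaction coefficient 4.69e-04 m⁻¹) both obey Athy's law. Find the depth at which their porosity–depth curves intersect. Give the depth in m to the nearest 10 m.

Working in km (1 km = 1000 m; β in km⁻¹ = β in m⁻¹ × 1000):
Set phi₀ₐ e^(−βₐd) = phi₀ᵦ e^(−βᵦd) ⇒ ln(phi₀ₐ/phi₀ᵦ) = (βₐ − βᵦ)·d
d = ln(0.72/0.55) / (0.75 − 0.469) = 0.2693 / 0.281 = 0.958 km

960 m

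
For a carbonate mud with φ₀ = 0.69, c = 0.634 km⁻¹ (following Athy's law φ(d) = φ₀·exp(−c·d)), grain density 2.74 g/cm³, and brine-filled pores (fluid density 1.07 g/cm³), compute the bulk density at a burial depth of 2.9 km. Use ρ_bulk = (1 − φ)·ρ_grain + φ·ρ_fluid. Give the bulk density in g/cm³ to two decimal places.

2.56 g/cm³

Porosity at depth: φ = 0.69·exp(−0.634×2.9) = 0.69×0.1590 = 0.1097
Bulk density: ρ_b = (1−φ)ρ_g + φ·ρ_f = 0.8903×2.74 + 0.1097×1.07
       = 2.439 + 0.117 = 2.557 g/cm³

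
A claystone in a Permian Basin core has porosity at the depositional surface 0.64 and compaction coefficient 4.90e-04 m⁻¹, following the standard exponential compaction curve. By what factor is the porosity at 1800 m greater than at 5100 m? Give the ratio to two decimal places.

5.04

Working in km (1 km = 1000 m; c in km⁻¹ = c in m⁻¹ × 1000):
φ(z₁)/φ(z₂) = e^(−c·z₁)/e^(−c·z₂) = e^{c(z₂−z₁)}
= exp(0.49 × 3.3) = exp(1.617) = 5.0380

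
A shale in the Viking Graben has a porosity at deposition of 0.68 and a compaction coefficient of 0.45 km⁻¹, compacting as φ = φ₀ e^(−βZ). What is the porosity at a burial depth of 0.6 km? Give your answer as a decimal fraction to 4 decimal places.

φ = φ₀·exp(−β·Z) = 0.68 × exp(−0.45 × 0.6) = 0.68 × exp(−0.27)
  = 0.68 × 0.7634 = 0.5191

0.5191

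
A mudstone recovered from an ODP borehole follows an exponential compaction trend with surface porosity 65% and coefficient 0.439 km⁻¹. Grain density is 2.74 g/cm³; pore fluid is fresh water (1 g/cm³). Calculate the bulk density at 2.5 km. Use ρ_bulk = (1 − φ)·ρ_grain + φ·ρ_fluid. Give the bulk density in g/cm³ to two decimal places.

Porosity at depth: φ = 0.65·exp(−0.439×2.5) = 0.65×0.3337 = 0.2169
Bulk density: ρ_b = (1−φ)ρ_g + φ·ρ_f = 0.7831×2.74 + 0.2169×1
       = 2.146 + 0.217 = 2.363 g/cm³

2.36 g/cm³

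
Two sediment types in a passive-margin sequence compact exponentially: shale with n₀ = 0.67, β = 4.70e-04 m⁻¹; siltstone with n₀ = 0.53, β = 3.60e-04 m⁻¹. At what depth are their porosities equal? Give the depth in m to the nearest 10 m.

2130 m

Working in km (1 km = 1000 m; β in km⁻¹ = β in m⁻¹ × 1000):
Set n₀ₐ e^(−βₐz) = n₀ᵦ e^(−βᵦz) ⇒ ln(n₀ₐ/n₀ᵦ) = (βₐ − βᵦ)·z
z = ln(0.67/0.53) / (0.47 − 0.36) = 0.2344 / 0.11 = 2.131 km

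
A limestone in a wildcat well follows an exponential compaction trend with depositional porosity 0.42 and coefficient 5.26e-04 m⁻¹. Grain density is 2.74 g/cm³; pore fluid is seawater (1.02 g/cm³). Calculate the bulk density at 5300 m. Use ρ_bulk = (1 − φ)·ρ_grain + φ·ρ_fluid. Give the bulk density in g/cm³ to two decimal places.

2.70 g/cm³

Working in km (1 km = 1000 m; β in km⁻¹ = β in m⁻¹ × 1000):
Porosity at depth: φ = 0.42·exp(−0.526×5.3) = 0.42×0.0616 = 0.0259
Bulk density: ρ_b = (1−φ)ρ_g + φ·ρ_f = 0.9741×2.74 + 0.0259×1.02
       = 2.669 + 0.026 = 2.696 g/cm³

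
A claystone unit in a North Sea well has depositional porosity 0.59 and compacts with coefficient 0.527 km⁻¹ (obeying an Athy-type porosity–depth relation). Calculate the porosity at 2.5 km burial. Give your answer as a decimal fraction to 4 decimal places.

n = n₀·exp(−β·d) = 0.59 × exp(−0.527 × 2.5) = 0.59 × exp(−1.318)
  = 0.59 × 0.2678 = 0.1580

0.1580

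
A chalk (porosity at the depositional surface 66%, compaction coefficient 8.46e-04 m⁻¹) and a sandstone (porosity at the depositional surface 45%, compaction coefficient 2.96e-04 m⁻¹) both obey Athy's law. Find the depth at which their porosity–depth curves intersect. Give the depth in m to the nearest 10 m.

Working in km (1 km = 1000 m; c in km⁻¹ = c in m⁻¹ × 1000):
Set phi₀ₐ e^(−cₐz) = phi₀ᵦ e^(−cᵦz) ⇒ ln(phi₀ₐ/phi₀ᵦ) = (cₐ − cᵦ)·z
z = ln(0.66/0.45) / (0.846 − 0.296) = 0.3830 / 0.55 = 0.696 km

700 m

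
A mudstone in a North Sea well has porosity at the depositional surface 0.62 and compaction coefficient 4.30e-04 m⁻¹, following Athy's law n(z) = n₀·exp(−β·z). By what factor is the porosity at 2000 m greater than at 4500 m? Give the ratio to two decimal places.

Working in km (1 km = 1000 m; β in km⁻¹ = β in m⁻¹ × 1000):
n(z₁)/n(z₂) = e^(−β·z₁)/e^(−β·z₂) = e^{β(z₂−z₁)}
= exp(0.43 × 2.5) = exp(1.075) = 2.9300

2.93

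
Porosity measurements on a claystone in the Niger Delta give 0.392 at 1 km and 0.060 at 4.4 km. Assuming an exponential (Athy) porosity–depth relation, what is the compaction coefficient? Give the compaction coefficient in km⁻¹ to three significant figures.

0.552 km⁻¹

Athy: φ(z) = φ₀ e^(−cz) ⇒ φ₁/φ₂ = e^{c(z₂−z₁)} ⇒ c = ln(φ₁/φ₂)/(z₂−z₁)
c = ln(0.392/0.06) / (4.4 − 1) = ln(6.533) / 3.4 = 1.8769 / 3.4 = 0.552 km⁻¹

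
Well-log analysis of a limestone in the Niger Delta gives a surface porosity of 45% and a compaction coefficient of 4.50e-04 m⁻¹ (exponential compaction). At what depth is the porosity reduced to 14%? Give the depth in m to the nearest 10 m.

2590 m

Working in km (1 km = 1000 m; β in km⁻¹ = β in m⁻¹ × 1000):
Invert Athy's law: z = ln(φ₀/φ) / β
z = ln(0.45/0.14) / 0.45 = ln(3.214) / 0.45 = 1.1676 / 0.45 = 2.595 km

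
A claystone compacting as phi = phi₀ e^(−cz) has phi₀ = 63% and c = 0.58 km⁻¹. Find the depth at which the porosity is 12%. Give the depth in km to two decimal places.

Invert Athy's law: z = ln(phi₀/phi) / c
z = ln(0.63/0.12) / 0.58 = ln(5.25) / 0.58 = 1.6582 / 0.58 = 2.859 km

2.86 km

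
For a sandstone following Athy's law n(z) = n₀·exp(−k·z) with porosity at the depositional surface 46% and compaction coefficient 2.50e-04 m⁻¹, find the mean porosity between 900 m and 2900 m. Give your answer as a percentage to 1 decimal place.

28.9%

Working in km (1 km = 1000 m; k in km⁻¹ = k in m⁻¹ × 1000):
⟨n⟩ = (1/(z₂−z₁)) ∫ n₀ e^(−kz) dz = n₀·(e^(−k·z₁) − e^(−k·z₂)) / (k·(z₂−z₁))
e^(−0.25×0.9) = 0.7985; e^(−0.25×2.9) = 0.4843
⟨n⟩ = 0.46 × (0.7985 − 0.4843) / (0.25 × 2) = 0.46 × 0.6284 = 0.2891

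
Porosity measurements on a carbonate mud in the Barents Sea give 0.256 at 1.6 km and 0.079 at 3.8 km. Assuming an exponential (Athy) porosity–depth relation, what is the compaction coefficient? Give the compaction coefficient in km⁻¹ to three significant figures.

Athy: φ(Z) = φ₀ e^(−βZ) ⇒ φ₁/φ₂ = e^{β(Z₂−Z₁)} ⇒ β = ln(φ₁/φ₂)/(Z₂−Z₁)
β = ln(0.256/0.079) / (3.8 − 1.6) = ln(3.241) / 2.2 = 1.1757 / 2.2 = 0.5344 km⁻¹

0.534 km⁻¹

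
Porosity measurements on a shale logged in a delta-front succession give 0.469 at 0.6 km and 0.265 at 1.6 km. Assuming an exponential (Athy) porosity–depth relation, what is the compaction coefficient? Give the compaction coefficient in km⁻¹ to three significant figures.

0.571 km⁻¹

Athy: n(Z) = n₀ e^(−βZ) ⇒ n₁/n₂ = e^{β(Z₂−Z₁)} ⇒ β = ln(n₁/n₂)/(Z₂−Z₁)
β = ln(0.469/0.265) / (1.6 − 0.6) = ln(1.77) / 1 = 0.5709 / 1 = 0.5709 km⁻¹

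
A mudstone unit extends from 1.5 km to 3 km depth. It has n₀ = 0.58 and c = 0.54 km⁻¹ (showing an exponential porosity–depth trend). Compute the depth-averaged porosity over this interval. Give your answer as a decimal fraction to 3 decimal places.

0.177

⟨n⟩ = (1/(z₂−z₁)) ∫ n₀ e^(−cz) dz = n₀·(e^(−c·z₁) − e^(−c·z₂)) / (c·(z₂−z₁))
e^(−0.54×1.5) = 0.4449; e^(−0.54×3) = 0.1979
⟨n⟩ = 0.58 × (0.4449 − 0.1979) / (0.54 × 1.5) = 0.58 × 0.3049 = 0.1768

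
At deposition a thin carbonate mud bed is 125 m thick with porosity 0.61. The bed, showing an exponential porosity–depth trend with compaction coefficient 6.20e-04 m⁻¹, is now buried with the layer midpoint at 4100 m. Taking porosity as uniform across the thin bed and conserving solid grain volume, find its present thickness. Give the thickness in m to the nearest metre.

Working in km (1 km = 1000 m; c in km⁻¹ = c in m⁻¹ × 1000):
Porosity at 4.1 km: phi = 0.61·exp(−0.62×4.1) = 0.0480
Solid-volume conservation: h(1−phi) = h₀(1−phi₀) ⇒ h = h₀·(1−phi₀)/(1−phi)
h = 0.125 × (1 − 0.61)/(1 − 0.0480) = 0.125 × 0.4097 = 0.0512 km

51 m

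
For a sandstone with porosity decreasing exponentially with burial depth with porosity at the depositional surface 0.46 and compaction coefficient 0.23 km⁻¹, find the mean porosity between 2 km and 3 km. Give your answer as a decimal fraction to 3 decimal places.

0.259

⟨phi⟩ = (1/(d₂−d₁)) ∫ phi₀ e^(−kd) dd = phi₀·(e^(−k·d₁) − e^(−k·d₂)) / (k·(d₂−d₁))
e^(−0.23×2) = 0.6313; e^(−0.23×3) = 0.5016
⟨phi⟩ = 0.46 × (0.6313 − 0.5016) / (0.23 × 1) = 0.46 × 0.5639 = 0.2594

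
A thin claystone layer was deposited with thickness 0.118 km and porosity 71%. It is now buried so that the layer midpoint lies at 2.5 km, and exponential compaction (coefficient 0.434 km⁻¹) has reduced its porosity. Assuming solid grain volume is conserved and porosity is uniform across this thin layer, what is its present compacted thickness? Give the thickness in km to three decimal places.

0.045 km

Porosity at 2.5 km: phi = 0.71·exp(−0.434×2.5) = 0.2399
Solid-volume conservation: h(1−phi) = h₀(1−phi₀) ⇒ h = h₀·(1−phi₀)/(1−phi)
h = 0.118 × (1 − 0.71)/(1 − 0.2399) = 0.118 × 0.3815 = 0.0450 km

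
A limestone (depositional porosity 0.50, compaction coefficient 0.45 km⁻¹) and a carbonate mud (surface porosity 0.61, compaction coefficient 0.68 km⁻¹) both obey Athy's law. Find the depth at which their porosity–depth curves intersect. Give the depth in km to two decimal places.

Set φ₀ₐ e^(−cₐd) = φ₀ᵦ e^(−cᵦd) ⇒ ln(φ₀ₐ/φ₀ᵦ) = (cₐ − cᵦ)·d
d = ln(0.5/0.61) / (0.45 − 0.68) = -0.1989 / -0.23 = 0.865 km

0.86 km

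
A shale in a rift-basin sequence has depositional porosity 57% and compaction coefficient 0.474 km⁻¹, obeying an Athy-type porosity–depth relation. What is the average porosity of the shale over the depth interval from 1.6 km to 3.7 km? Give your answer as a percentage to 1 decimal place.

16.9%

⟨φ⟩ = (1/(Z₂−Z₁)) ∫ φ₀ e^(−kZ) dZ = φ₀·(e^(−k·Z₁) − e^(−k·Z₂)) / (k·(Z₂−Z₁))
e^(−0.474×1.6) = 0.4684; e^(−0.474×3.7) = 0.1731
⟨φ⟩ = 0.57 × (0.4684 − 0.1731) / (0.474 × 2.1) = 0.57 × 0.2967 = 0.1691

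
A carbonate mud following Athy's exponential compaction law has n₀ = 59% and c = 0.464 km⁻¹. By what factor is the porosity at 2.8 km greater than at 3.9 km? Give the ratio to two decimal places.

1.67

n(d₁)/n(d₂) = e^(−c·d₁)/e^(−c·d₂) = e^{c(d₂−d₁)}
= exp(0.464 × 1.1) = exp(0.5104) = 1.6660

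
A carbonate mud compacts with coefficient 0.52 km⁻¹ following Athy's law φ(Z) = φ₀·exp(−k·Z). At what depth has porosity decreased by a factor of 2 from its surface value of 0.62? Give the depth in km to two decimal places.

φ/φ₀ = 1/2 ⇒ exp(−k·Z) = 1/2 ⇒ Z = ln(2) / k
Z = 0.6931 / 0.52 = 1.333 km

1.33 km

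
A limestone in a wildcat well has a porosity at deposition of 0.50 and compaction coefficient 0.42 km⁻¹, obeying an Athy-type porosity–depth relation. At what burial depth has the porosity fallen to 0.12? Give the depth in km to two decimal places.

3.40 km

Invert Athy's law: d = ln(φ₀/φ) / β
d = ln(0.5/0.12) / 0.42 = ln(4.167) / 0.42 = 1.4271 / 0.42 = 3.398 km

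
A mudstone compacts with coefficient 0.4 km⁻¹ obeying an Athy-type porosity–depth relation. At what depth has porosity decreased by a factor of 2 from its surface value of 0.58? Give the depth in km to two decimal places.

φ/φ₀ = 1/2 ⇒ exp(−c·Z) = 1/2 ⇒ Z = ln(2) / c
Z = 0.6931 / 0.4 = 1.733 km

1.73 km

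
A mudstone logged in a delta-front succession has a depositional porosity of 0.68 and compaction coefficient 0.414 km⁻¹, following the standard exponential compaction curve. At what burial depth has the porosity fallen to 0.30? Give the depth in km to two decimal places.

Invert Athy's law: d = ln(n₀/n) / c
d = ln(0.68/0.3) / 0.414 = ln(2.267) / 0.414 = 0.8183 / 0.414 = 1.977 km

1.98 km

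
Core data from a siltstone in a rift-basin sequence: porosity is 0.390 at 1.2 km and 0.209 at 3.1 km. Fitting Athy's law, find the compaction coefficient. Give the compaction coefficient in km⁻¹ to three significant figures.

0.328 km⁻¹

Athy: n(z) = n₀ e^(−kz) ⇒ n₁/n₂ = e^{k(z₂−z₁)} ⇒ k = ln(n₁/n₂)/(z₂−z₁)
k = ln(0.39/0.209) / (3.1 − 1.2) = ln(1.866) / 1.9 = 0.6238 / 1.9 = 0.3283 km⁻¹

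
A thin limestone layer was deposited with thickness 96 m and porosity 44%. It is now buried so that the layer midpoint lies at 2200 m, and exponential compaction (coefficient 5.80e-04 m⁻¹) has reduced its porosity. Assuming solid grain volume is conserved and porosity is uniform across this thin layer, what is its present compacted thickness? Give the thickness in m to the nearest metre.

61 m

Working in km (1 km = 1000 m; k in km⁻¹ = k in m⁻¹ × 1000):
Porosity at 2.2 km: n = 0.44·exp(−0.58×2.2) = 0.1228
Solid-volume conservation: h(1−n) = h₀(1−n₀) ⇒ h = h₀·(1−n₀)/(1−n)
h = 0.096 × (1 − 0.44)/(1 − 0.1228) = 0.096 × 0.6384 = 0.0613 km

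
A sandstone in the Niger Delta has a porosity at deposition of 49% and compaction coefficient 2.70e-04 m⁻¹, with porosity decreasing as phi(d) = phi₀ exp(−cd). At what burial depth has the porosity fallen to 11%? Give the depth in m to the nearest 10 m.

Working in km (1 km = 1000 m; c in km⁻¹ = c in m⁻¹ × 1000):
Invert Athy's law: d = ln(phi₀/phi) / c
d = ln(0.49/0.11) / 0.27 = ln(4.455) / 0.27 = 1.4939 / 0.27 = 5.533 km

5530 m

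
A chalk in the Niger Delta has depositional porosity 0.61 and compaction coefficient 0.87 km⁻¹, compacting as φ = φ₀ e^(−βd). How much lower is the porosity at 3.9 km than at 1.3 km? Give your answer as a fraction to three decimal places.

0.176

φ(1.3) = 0.61·e^(−0.87×1.3) = 0.1969
φ(3.9) = 0.61·e^(−0.87×3.9) = 0.0205
Δφ = 0.1969 − 0.0205 = 0.1764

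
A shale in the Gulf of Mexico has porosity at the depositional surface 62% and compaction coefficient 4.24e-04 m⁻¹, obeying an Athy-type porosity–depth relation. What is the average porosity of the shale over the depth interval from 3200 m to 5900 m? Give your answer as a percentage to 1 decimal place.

9.5%

Working in km (1 km = 1000 m; k in km⁻¹ = k in m⁻¹ × 1000):
⟨φ⟩ = (1/(Z₂−Z₁)) ∫ φ₀ e^(−kZ) dZ = φ₀·(e^(−k·Z₁) − e^(−k·Z₂)) / (k·(Z₂−Z₁))
e^(−0.424×3.2) = 0.2575; e^(−0.424×5.9) = 0.0820
⟨φ⟩ = 0.62 × (0.2575 − 0.0820) / (0.424 × 2.7) = 0.62 × 0.1533 = 0.0951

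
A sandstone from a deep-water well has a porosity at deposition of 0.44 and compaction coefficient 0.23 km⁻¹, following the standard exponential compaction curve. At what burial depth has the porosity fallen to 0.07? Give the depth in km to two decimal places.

Invert Athy's law: Z = ln(φ₀/φ) / k
Z = ln(0.44/0.07) / 0.23 = ln(6.286) / 0.23 = 1.8383 / 0.23 = 7.993 km

7.99 km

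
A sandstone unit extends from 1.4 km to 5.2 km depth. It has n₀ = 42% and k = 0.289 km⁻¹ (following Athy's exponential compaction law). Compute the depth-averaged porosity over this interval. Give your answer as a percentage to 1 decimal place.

⟨n⟩ = (1/(Z₂−Z₁)) ∫ n₀ e^(−kZ) dZ = n₀·(e^(−k·Z₁) − e^(−k·Z₂)) / (k·(Z₂−Z₁))
e^(−0.289×1.4) = 0.6672; e^(−0.289×5.2) = 0.2225
⟨n⟩ = 0.42 × (0.6672 − 0.2225) / (0.289 × 3.8) = 0.42 × 0.4050 = 0.1701

17.0%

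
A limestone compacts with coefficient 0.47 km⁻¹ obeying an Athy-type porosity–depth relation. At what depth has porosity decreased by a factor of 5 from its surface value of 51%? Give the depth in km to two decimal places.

3.42 km

n/n₀ = 1/5 ⇒ exp(−k·z) = 1/5 ⇒ z = ln(5) / k
z = 1.6094 / 0.47 = 3.424 km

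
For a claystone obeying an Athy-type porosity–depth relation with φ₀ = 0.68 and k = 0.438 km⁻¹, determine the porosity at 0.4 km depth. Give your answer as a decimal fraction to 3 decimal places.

φ = φ₀·exp(−k·z) = 0.68 × exp(−0.438 × 0.4) = 0.68 × exp(−0.1752)
  = 0.68 × 0.8393 = 0.5707

0.571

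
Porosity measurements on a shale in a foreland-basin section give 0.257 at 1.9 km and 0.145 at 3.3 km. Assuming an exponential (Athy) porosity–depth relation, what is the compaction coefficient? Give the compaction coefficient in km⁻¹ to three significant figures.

0.409 km⁻¹

Athy: φ(z) = φ₀ e^(−cz) ⇒ φ₁/φ₂ = e^{c(z₂−z₁)} ⇒ c = ln(φ₁/φ₂)/(z₂−z₁)
c = ln(0.257/0.145) / (3.3 − 1.9) = ln(1.772) / 1.4 = 0.5723 / 1.4 = 0.4088 km⁻¹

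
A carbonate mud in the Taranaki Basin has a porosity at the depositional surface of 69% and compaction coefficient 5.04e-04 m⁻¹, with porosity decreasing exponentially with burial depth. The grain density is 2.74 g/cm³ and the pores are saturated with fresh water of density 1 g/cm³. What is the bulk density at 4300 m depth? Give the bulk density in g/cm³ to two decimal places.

Working in km (1 km = 1000 m; β in km⁻¹ = β in m⁻¹ × 1000):
Porosity at depth: n = 0.69·exp(−0.504×4.3) = 0.69×0.1145 = 0.0790
Bulk density: ρ_b = (1−n)ρ_g + n·ρ_f = 0.9210×2.74 + 0.0790×1
       = 2.524 + 0.079 = 2.603 g/cm³

2.60 g/cm³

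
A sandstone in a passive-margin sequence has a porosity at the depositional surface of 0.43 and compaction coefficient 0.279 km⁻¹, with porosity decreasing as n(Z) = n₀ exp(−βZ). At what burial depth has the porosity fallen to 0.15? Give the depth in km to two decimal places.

Invert Athy's law: Z = ln(n₀/n) / β
Z = ln(0.43/0.15) / 0.279 = ln(2.867) / 0.279 = 1.0531 / 0.279 = 3.775 km

3.77 km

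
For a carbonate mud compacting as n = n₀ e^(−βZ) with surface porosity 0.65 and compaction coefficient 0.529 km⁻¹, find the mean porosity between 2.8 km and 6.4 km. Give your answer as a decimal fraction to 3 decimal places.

0.066

⟨n⟩ = (1/(Z₂−Z₁)) ∫ n₀ e^(−βZ) dZ = n₀·(e^(−β·Z₁) − e^(−β·Z₂)) / (β·(Z₂−Z₁))
e^(−0.529×2.8) = 0.2274; e^(−0.529×6.4) = 0.0339
⟨n⟩ = 0.65 × (0.2274 − 0.0339) / (0.529 × 3.6) = 0.65 × 0.1016 = 0.0660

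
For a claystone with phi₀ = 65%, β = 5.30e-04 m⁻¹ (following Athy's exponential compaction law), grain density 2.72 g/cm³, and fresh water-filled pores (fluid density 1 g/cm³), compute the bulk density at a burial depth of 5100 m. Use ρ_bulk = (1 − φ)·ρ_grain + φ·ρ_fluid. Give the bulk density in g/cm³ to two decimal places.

2.65 g/cm³

Working in km (1 km = 1000 m; β in km⁻¹ = β in m⁻¹ × 1000):
Porosity at depth: phi = 0.65·exp(−0.53×5.1) = 0.65×0.0670 = 0.0436
Bulk density: ρ_b = (1−phi)ρ_g + phi·ρ_f = 0.9564×2.72 + 0.0436×1
       = 2.602 + 0.044 = 2.645 g/cm³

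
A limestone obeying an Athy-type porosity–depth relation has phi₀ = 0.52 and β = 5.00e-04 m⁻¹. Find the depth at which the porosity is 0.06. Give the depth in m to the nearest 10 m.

4320 m

Working in km (1 km = 1000 m; β in km⁻¹ = β in m⁻¹ × 1000):
Invert Athy's law: Z = ln(phi₀/phi) / β
Z = ln(0.52/0.06) / 0.5 = ln(8.667) / 0.5 = 2.1595 / 0.5 = 4.319 km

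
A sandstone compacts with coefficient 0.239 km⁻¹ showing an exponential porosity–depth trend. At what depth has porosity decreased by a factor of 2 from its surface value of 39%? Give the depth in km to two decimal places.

2.90 km

n/n₀ = 1/2 ⇒ exp(−β·d) = 1/2 ⇒ d = ln(2) / β
d = 0.6931 / 0.239 = 2.900 km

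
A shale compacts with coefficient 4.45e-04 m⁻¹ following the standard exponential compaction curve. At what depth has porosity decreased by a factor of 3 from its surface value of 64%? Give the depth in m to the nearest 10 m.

2470 m

Working in km (1 km = 1000 m; β in km⁻¹ = β in m⁻¹ × 1000):
n/n₀ = 1/3 ⇒ exp(−β·d) = 1/3 ⇒ d = ln(3) / β
d = 1.0986 / 0.445 = 2.469 km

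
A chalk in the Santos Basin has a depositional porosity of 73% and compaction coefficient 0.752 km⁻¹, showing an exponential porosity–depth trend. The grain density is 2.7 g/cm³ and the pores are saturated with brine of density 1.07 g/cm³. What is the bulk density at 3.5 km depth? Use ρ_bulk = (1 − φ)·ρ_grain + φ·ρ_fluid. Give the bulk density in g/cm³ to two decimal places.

2.61 g/cm³

Porosity at depth: n = 0.73·exp(−0.752×3.5) = 0.73×0.0719 = 0.0525
Bulk density: ρ_b = (1−n)ρ_g + n·ρ_f = 0.9475×2.7 + 0.0525×1.07
       = 2.558 + 0.056 = 2.614 g/cm³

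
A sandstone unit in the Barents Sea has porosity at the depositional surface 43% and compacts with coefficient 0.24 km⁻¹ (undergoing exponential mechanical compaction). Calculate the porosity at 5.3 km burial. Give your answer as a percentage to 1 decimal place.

phi = phi₀·exp(−c·z) = 0.43 × exp(−0.24 × 5.3) = 0.43 × exp(−1.272)
  = 0.43 × 0.2803 = 0.1205

12.1%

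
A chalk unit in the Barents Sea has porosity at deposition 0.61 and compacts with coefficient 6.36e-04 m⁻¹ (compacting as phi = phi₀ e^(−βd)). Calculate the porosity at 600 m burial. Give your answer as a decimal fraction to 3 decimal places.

0.416

Working in km (1 km = 1000 m; β in km⁻¹ = β in m⁻¹ × 1000):
phi = phi₀·exp(−β·d) = 0.61 × exp(−0.636 × 0.6) = 0.61 × exp(−0.3816)
  = 0.61 × 0.6828 = 0.4165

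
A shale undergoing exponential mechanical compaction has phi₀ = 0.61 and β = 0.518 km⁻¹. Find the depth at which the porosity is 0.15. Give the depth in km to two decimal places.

2.71 km

Invert Athy's law: z = ln(phi₀/phi) / β
z = ln(0.61/0.15) / 0.518 = ln(4.067) / 0.518 = 1.4028 / 0.518 = 2.708 km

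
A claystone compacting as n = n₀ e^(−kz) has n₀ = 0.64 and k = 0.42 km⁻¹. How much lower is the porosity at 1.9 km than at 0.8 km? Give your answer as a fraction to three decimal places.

n(0.8) = 0.64·e^(−0.42×0.8) = 0.4574
n(1.9) = 0.64·e^(−0.42×1.9) = 0.2881
Δn = 0.4574 − 0.2881 = 0.1692

0.169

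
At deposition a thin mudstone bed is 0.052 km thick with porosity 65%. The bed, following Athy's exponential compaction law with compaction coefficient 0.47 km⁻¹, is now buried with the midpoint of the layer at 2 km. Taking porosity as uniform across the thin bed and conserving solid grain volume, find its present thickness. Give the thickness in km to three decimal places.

0.024 km

Porosity at 2 km: phi = 0.65·exp(−0.47×2) = 0.2539
Solid-volume conservation: h(1−phi) = h₀(1−phi₀) ⇒ h = h₀·(1−phi₀)/(1−phi)
h = 0.052 × (1 − 0.65)/(1 − 0.2539) = 0.052 × 0.4691 = 0.0244 km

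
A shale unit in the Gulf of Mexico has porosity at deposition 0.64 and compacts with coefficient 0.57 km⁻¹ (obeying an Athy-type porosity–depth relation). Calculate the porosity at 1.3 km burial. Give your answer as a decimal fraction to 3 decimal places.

φ = φ₀·exp(−c·d) = 0.64 × exp(−0.57 × 1.3) = 0.64 × exp(−0.741)
  = 0.64 × 0.4766 = 0.3050

0.305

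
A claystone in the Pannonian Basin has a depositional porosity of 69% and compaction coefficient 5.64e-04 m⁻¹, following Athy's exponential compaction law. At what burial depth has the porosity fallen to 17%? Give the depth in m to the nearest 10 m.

Working in km (1 km = 1000 m; β in km⁻¹ = β in m⁻¹ × 1000):
Invert Athy's law: Z = ln(φ₀/φ) / β
Z = ln(0.69/0.17) / 0.564 = ln(4.059) / 0.564 = 1.4009 / 0.564 = 2.484 km

2480 m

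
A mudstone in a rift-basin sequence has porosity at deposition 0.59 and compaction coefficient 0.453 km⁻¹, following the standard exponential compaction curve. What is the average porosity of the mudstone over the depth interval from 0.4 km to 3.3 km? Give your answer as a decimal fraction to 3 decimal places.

0.274

⟨φ⟩ = (1/(z₂−z₁)) ∫ φ₀ e^(−kz) dz = φ₀·(e^(−k·z₁) − e^(−k·z₂)) / (k·(z₂−z₁))
e^(−0.453×0.4) = 0.8343; e^(−0.453×3.3) = 0.2243
⟨φ⟩ = 0.59 × (0.8343 − 0.2243) / (0.453 × 2.9) = 0.59 × 0.4643 = 0.2740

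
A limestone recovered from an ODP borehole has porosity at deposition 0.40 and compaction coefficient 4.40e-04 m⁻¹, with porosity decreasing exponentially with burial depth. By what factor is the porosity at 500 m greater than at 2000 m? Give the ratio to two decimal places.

1.93

Working in km (1 km = 1000 m; c in km⁻¹ = c in m⁻¹ × 1000):
phi(d₁)/phi(d₂) = e^(−c·d₁)/e^(−c·d₂) = e^{c(d₂−d₁)}
= exp(0.44 × 1.5) = exp(0.66) = 1.9348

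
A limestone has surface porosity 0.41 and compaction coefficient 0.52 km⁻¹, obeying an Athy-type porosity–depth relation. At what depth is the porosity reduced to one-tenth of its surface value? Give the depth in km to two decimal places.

4.43 km

phi/phi₀ = 1/10 ⇒ exp(−β·d) = 1/10 ⇒ d = ln(10) / β
d = 2.3026 / 0.52 = 4.428 km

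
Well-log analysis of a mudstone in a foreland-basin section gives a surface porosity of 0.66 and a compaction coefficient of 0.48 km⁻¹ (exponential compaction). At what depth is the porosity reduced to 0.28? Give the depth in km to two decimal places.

1.79 km

Invert Athy's law: Z = ln(φ₀/φ) / c
Z = ln(0.66/0.28) / 0.48 = ln(2.357) / 0.48 = 0.8575 / 0.48 = 1.786 km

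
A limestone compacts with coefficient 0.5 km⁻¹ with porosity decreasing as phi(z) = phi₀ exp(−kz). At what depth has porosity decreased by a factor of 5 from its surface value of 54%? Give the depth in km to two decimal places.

phi/phi₀ = 1/5 ⇒ exp(−k·z) = 1/5 ⇒ z = ln(5) / k
z = 1.6094 / 0.5 = 3.219 km

3.22 km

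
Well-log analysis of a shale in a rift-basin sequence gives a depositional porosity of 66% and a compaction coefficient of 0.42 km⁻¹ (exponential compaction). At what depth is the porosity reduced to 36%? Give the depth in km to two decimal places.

1.44 km

Invert Athy's law: z = ln(n₀/n) / c
z = ln(0.66/0.36) / 0.42 = ln(1.833) / 0.42 = 0.6061 / 0.42 = 1.443 km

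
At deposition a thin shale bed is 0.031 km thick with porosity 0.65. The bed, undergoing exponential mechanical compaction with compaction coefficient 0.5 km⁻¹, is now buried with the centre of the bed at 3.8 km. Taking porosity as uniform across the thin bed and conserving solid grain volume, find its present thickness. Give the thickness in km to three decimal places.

Porosity at 3.8 km: n = 0.65·exp(−0.5×3.8) = 0.0972
Solid-volume conservation: h(1−n) = h₀(1−n₀) ⇒ h = h₀·(1−n₀)/(1−n)
h = 0.031 × (1 − 0.65)/(1 − 0.0972) = 0.031 × 0.3877 = 0.0120 km

0.012 km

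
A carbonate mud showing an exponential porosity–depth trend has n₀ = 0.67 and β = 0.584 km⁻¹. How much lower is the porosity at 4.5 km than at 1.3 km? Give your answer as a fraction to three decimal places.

n(1.3) = 0.67·e^(−0.584×1.3) = 0.3136
n(4.5) = 0.67·e^(−0.584×4.5) = 0.0484
Δn = 0.3136 − 0.0484 = 0.2652

0.265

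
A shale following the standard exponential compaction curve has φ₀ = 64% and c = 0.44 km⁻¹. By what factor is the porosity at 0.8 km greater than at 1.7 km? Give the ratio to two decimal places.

1.49

φ(z₁)/φ(z₂) = e^(−c·z₁)/e^(−c·z₂) = e^{c(z₂−z₁)}
= exp(0.44 × 0.9) = exp(0.396) = 1.4859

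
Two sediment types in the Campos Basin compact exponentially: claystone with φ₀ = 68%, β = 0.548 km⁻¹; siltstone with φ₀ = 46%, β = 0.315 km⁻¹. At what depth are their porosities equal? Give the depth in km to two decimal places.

1.68 km

Set φ₀ₐ e^(−βₐz) = φ₀ᵦ e^(−βᵦz) ⇒ ln(φ₀ₐ/φ₀ᵦ) = (βₐ − βᵦ)·z
z = ln(0.68/0.46) / (0.548 − 0.315) = 0.3909 / 0.233 = 1.678 km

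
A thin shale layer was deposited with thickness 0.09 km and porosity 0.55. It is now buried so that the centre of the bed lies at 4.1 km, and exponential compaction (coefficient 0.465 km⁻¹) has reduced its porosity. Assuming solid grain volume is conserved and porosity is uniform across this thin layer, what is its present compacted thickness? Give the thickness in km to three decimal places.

0.044 km

Porosity at 4.1 km: φ = 0.55·exp(−0.465×4.1) = 0.0817
Solid-volume conservation: h(1−φ) = h₀(1−φ₀) ⇒ h = h₀·(1−φ₀)/(1−φ)
h = 0.09 × (1 − 0.55)/(1 − 0.0817) = 0.09 × 0.4901 = 0.0441 km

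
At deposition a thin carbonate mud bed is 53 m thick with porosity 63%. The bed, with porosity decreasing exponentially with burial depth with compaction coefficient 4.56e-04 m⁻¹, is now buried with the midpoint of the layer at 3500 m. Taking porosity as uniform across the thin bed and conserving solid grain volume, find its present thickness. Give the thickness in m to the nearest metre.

Working in km (1 km = 1000 m; β in km⁻¹ = β in m⁻¹ × 1000):
Porosity at 3.5 km: n = 0.63·exp(−0.456×3.5) = 0.1277
Solid-volume conservation: h(1−n) = h₀(1−n₀) ⇒ h = h₀·(1−n₀)/(1−n)
h = 0.053 × (1 − 0.63)/(1 − 0.1277) = 0.053 × 0.4242 = 0.0225 km

22 m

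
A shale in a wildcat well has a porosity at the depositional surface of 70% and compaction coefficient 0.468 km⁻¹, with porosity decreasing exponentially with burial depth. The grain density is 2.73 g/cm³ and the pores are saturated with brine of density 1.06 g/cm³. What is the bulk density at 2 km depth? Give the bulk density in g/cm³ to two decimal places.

2.27 g/cm³

Porosity at depth: n = 0.7·exp(−0.468×2) = 0.7×0.3922 = 0.2745
Bulk density: ρ_b = (1−n)ρ_g + n·ρ_f = 0.7255×2.73 + 0.2745×1.06
       = 1.981 + 0.291 = 2.272 g/cm³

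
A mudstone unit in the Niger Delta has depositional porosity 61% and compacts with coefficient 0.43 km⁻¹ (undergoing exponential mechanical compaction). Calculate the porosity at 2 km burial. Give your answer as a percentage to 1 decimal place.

phi = phi₀·exp(−c·Z) = 0.61 × exp(−0.43 × 2) = 0.61 × exp(−0.86)
  = 0.61 × 0.4232 = 0.2581

25.8%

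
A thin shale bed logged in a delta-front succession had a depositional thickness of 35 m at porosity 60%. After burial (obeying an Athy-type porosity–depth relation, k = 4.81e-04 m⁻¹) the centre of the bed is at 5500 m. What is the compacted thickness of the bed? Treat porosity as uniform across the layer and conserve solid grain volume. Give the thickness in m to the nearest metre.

15 m

Working in km (1 km = 1000 m; k in km⁻¹ = k in m⁻¹ × 1000):
Porosity at 5.5 km: n = 0.6·exp(−0.481×5.5) = 0.0426
Solid-volume conservation: h(1−n) = h₀(1−n₀) ⇒ h = h₀·(1−n₀)/(1−n)
h = 0.035 × (1 − 0.6)/(1 − 0.0426) = 0.035 × 0.4178 = 0.0146 km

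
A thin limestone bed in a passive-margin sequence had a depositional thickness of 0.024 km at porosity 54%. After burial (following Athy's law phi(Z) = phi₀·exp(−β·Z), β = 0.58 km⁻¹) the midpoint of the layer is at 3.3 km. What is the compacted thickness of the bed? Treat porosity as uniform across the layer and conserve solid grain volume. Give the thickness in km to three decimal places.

Porosity at 3.3 km: phi = 0.54·exp(−0.58×3.3) = 0.0796
Solid-volume conservation: h(1−phi) = h₀(1−phi₀) ⇒ h = h₀·(1−phi₀)/(1−phi)
h = 0.024 × (1 − 0.54)/(1 − 0.0796) = 0.024 × 0.4998 = 0.0120 km

0.012 km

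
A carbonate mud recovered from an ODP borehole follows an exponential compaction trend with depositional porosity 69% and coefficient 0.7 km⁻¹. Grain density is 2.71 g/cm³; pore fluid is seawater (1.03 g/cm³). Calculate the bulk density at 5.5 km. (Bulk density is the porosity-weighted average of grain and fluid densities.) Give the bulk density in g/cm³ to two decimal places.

Porosity at depth: φ = 0.69·exp(−0.7×5.5) = 0.69×0.0213 = 0.0147
Bulk density: ρ_b = (1−φ)ρ_g + φ·ρ_f = 0.9853×2.71 + 0.0147×1.03
       = 2.670 + 0.015 = 2.685 g/cm³

2.69 g/cm³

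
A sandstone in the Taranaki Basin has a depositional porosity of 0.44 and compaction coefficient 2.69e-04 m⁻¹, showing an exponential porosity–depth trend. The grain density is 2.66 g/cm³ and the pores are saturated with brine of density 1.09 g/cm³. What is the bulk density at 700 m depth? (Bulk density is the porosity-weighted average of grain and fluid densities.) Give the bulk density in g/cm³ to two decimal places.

2.09 g/cm³

Working in km (1 km = 1000 m; k in km⁻¹ = k in m⁻¹ × 1000):
Porosity at depth: phi = 0.44·exp(−0.269×0.7) = 0.44×0.8284 = 0.3645
Bulk density: ρ_b = (1−phi)ρ_g + phi·ρ_f = 0.6355×2.66 + 0.3645×1.09
       = 1.690 + 0.397 = 2.088 g/cm³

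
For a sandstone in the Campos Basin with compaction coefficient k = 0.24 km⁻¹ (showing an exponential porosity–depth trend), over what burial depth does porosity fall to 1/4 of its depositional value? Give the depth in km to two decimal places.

n/n₀ = 1/4 ⇒ exp(−k·Z) = 1/4 ⇒ Z = ln(4) / k
Z = 1.3863 / 0.24 = 5.776 km

5.78 km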